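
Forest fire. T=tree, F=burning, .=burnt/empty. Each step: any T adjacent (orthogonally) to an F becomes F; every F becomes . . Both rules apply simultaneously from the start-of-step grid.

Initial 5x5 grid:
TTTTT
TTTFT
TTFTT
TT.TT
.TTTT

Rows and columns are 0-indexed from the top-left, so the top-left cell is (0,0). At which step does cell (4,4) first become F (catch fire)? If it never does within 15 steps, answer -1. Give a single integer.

Step 1: cell (4,4)='T' (+5 fires, +2 burnt)
Step 2: cell (4,4)='T' (+7 fires, +5 burnt)
Step 3: cell (4,4)='T' (+6 fires, +7 burnt)
Step 4: cell (4,4)='F' (+3 fires, +6 burnt)
  -> target ignites at step 4
Step 5: cell (4,4)='.' (+0 fires, +3 burnt)
  fire out at step 5

4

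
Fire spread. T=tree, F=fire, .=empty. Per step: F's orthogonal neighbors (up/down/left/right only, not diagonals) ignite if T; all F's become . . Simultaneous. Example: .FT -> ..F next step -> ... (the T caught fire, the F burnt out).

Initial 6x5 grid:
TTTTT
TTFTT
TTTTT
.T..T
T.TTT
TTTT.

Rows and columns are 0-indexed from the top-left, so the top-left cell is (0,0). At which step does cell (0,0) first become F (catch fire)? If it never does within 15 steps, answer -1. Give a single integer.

Step 1: cell (0,0)='T' (+4 fires, +1 burnt)
Step 2: cell (0,0)='T' (+6 fires, +4 burnt)
Step 3: cell (0,0)='F' (+5 fires, +6 burnt)
  -> target ignites at step 3
Step 4: cell (0,0)='.' (+1 fires, +5 burnt)
Step 5: cell (0,0)='.' (+1 fires, +1 burnt)
Step 6: cell (0,0)='.' (+1 fires, +1 burnt)
Step 7: cell (0,0)='.' (+2 fires, +1 burnt)
Step 8: cell (0,0)='.' (+1 fires, +2 burnt)
Step 9: cell (0,0)='.' (+1 fires, +1 burnt)
Step 10: cell (0,0)='.' (+1 fires, +1 burnt)
Step 11: cell (0,0)='.' (+1 fires, +1 burnt)
Step 12: cell (0,0)='.' (+0 fires, +1 burnt)
  fire out at step 12

3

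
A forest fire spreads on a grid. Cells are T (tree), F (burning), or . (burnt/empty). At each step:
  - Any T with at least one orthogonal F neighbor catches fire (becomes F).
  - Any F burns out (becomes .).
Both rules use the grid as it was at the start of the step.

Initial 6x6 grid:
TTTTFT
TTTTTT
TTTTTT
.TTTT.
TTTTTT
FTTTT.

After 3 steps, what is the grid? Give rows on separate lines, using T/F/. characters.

Step 1: 5 trees catch fire, 2 burn out
  TTTF.F
  TTTTFT
  TTTTTT
  .TTTT.
  FTTTTT
  .FTTT.
Step 2: 6 trees catch fire, 5 burn out
  TTF...
  TTTF.F
  TTTTFT
  .TTTT.
  .FTTTT
  ..FTT.
Step 3: 8 trees catch fire, 6 burn out
  TF....
  TTF...
  TTTF.F
  .FTTF.
  ..FTTT
  ...FT.

TF....
TTF...
TTTF.F
.FTTF.
..FTTT
...FT.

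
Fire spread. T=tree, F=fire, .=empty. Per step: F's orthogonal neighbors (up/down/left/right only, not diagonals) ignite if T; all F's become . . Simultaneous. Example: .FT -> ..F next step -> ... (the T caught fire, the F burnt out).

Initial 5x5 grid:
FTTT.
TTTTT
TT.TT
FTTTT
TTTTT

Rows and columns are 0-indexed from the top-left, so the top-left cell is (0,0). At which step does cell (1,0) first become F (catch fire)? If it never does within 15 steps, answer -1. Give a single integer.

Step 1: cell (1,0)='F' (+5 fires, +2 burnt)
  -> target ignites at step 1
Step 2: cell (1,0)='.' (+5 fires, +5 burnt)
Step 3: cell (1,0)='.' (+4 fires, +5 burnt)
Step 4: cell (1,0)='.' (+4 fires, +4 burnt)
Step 5: cell (1,0)='.' (+3 fires, +4 burnt)
Step 6: cell (1,0)='.' (+0 fires, +3 burnt)
  fire out at step 6

1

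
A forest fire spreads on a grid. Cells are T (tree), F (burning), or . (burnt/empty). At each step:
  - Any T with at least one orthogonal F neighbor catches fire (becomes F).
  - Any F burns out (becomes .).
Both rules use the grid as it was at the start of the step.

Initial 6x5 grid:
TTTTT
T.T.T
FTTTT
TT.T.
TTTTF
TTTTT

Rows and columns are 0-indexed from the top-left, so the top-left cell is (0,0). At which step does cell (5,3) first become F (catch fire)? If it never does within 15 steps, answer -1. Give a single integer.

Step 1: cell (5,3)='T' (+5 fires, +2 burnt)
Step 2: cell (5,3)='F' (+7 fires, +5 burnt)
  -> target ignites at step 2
Step 3: cell (5,3)='.' (+6 fires, +7 burnt)
Step 4: cell (5,3)='.' (+3 fires, +6 burnt)
Step 5: cell (5,3)='.' (+2 fires, +3 burnt)
Step 6: cell (5,3)='.' (+1 fires, +2 burnt)
Step 7: cell (5,3)='.' (+0 fires, +1 burnt)
  fire out at step 7

2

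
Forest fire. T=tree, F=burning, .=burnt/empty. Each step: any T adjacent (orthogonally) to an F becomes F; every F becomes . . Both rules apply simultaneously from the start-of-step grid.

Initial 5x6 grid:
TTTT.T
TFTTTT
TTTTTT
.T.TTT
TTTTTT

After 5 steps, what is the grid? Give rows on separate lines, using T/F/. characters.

Step 1: 4 trees catch fire, 1 burn out
  TFTT.T
  F.FTTT
  TFTTTT
  .T.TTT
  TTTTTT
Step 2: 6 trees catch fire, 4 burn out
  F.FT.T
  ...FTT
  F.FTTT
  .F.TTT
  TTTTTT
Step 3: 4 trees catch fire, 6 burn out
  ...F.T
  ....FT
  ...FTT
  ...TTT
  TFTTTT
Step 4: 5 trees catch fire, 4 burn out
  .....T
  .....F
  ....FT
  ...FTT
  F.FTTT
Step 5: 4 trees catch fire, 5 burn out
  .....F
  ......
  .....F
  ....FT
  ...FTT

.....F
......
.....F
....FT
...FTT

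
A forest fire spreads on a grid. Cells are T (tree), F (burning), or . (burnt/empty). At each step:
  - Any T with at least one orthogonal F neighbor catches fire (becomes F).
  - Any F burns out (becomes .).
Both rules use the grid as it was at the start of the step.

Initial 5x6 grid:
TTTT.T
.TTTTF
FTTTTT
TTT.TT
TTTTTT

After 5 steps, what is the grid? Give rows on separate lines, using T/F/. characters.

Step 1: 5 trees catch fire, 2 burn out
  TTTT.F
  .TTTF.
  .FTTTF
  FTT.TT
  TTTTTT
Step 2: 7 trees catch fire, 5 burn out
  TTTT..
  .FTF..
  ..FTF.
  .FT.TF
  FTTTTT
Step 3: 8 trees catch fire, 7 burn out
  TFTF..
  ..F...
  ...F..
  ..F.F.
  .FTTTF
Step 4: 4 trees catch fire, 8 burn out
  F.F...
  ......
  ......
  ......
  ..FTF.
Step 5: 1 trees catch fire, 4 burn out
  ......
  ......
  ......
  ......
  ...F..

......
......
......
......
...F..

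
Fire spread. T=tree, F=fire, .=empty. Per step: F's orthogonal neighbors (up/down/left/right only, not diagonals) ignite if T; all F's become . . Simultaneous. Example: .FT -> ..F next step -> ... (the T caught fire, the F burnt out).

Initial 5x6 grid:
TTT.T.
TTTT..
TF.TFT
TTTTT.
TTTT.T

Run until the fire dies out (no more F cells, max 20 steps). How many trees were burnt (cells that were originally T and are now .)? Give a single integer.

Answer: 19

Derivation:
Step 1: +6 fires, +2 burnt (F count now 6)
Step 2: +8 fires, +6 burnt (F count now 8)
Step 3: +5 fires, +8 burnt (F count now 5)
Step 4: +0 fires, +5 burnt (F count now 0)
Fire out after step 4
Initially T: 21, now '.': 28
Total burnt (originally-T cells now '.'): 19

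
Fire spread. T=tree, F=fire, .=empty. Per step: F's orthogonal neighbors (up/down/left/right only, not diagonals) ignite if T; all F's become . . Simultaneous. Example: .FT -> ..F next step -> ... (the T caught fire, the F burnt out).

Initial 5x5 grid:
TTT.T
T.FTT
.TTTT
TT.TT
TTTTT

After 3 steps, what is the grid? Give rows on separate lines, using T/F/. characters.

Step 1: 3 trees catch fire, 1 burn out
  TTF.T
  T..FT
  .TFTT
  TT.TT
  TTTTT
Step 2: 4 trees catch fire, 3 burn out
  TF..T
  T...F
  .F.FT
  TT.TT
  TTTTT
Step 3: 5 trees catch fire, 4 burn out
  F...F
  T....
  ....F
  TF.FT
  TTTTT

F...F
T....
....F
TF.FT
TTTTT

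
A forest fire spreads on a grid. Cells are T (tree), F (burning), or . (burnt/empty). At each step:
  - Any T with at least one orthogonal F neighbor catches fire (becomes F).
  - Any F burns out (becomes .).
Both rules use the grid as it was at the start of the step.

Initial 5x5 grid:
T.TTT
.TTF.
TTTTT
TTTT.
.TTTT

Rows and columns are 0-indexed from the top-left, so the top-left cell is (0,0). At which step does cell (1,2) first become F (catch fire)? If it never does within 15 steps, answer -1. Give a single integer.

Step 1: cell (1,2)='F' (+3 fires, +1 burnt)
  -> target ignites at step 1
Step 2: cell (1,2)='.' (+6 fires, +3 burnt)
Step 3: cell (1,2)='.' (+3 fires, +6 burnt)
Step 4: cell (1,2)='.' (+4 fires, +3 burnt)
Step 5: cell (1,2)='.' (+2 fires, +4 burnt)
Step 6: cell (1,2)='.' (+0 fires, +2 burnt)
  fire out at step 6

1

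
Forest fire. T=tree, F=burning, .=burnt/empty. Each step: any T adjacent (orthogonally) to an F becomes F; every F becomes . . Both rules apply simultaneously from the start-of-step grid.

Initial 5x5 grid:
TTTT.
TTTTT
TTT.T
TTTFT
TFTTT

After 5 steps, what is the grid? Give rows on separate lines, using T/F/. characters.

Step 1: 6 trees catch fire, 2 burn out
  TTTT.
  TTTTT
  TTT.T
  TFF.F
  F.FFT
Step 2: 5 trees catch fire, 6 burn out
  TTTT.
  TTTTT
  TFF.F
  F....
  ....F
Step 3: 4 trees catch fire, 5 burn out
  TTTT.
  TFFTF
  F....
  .....
  .....
Step 4: 4 trees catch fire, 4 burn out
  TFFT.
  F..F.
  .....
  .....
  .....
Step 5: 2 trees catch fire, 4 burn out
  F..F.
  .....
  .....
  .....
  .....

F..F.
.....
.....
.....
.....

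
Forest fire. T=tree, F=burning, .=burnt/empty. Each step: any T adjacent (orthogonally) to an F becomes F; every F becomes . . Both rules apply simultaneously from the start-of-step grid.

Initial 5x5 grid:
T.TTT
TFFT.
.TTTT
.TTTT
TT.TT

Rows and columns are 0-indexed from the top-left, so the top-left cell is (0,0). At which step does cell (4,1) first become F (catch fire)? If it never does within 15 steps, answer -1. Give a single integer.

Step 1: cell (4,1)='T' (+5 fires, +2 burnt)
Step 2: cell (4,1)='T' (+5 fires, +5 burnt)
Step 3: cell (4,1)='F' (+4 fires, +5 burnt)
  -> target ignites at step 3
Step 4: cell (4,1)='.' (+3 fires, +4 burnt)
Step 5: cell (4,1)='.' (+1 fires, +3 burnt)
Step 6: cell (4,1)='.' (+0 fires, +1 burnt)
  fire out at step 6

3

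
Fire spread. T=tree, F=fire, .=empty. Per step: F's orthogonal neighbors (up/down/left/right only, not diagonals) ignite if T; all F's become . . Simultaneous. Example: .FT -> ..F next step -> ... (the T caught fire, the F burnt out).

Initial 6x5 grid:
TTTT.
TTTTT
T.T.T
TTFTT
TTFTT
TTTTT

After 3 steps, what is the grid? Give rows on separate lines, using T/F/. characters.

Step 1: 6 trees catch fire, 2 burn out
  TTTT.
  TTTTT
  T.F.T
  TF.FT
  TF.FT
  TTFTT
Step 2: 7 trees catch fire, 6 burn out
  TTTT.
  TTFTT
  T...T
  F...F
  F...F
  TF.FT
Step 3: 7 trees catch fire, 7 burn out
  TTFT.
  TF.FT
  F...F
  .....
  .....
  F...F

TTFT.
TF.FT
F...F
.....
.....
F...F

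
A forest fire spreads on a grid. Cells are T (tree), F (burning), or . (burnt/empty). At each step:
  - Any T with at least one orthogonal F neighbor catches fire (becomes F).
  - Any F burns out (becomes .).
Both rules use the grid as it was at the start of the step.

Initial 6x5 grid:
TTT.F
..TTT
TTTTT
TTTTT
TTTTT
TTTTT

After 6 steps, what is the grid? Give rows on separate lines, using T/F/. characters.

Step 1: 1 trees catch fire, 1 burn out
  TTT..
  ..TTF
  TTTTT
  TTTTT
  TTTTT
  TTTTT
Step 2: 2 trees catch fire, 1 burn out
  TTT..
  ..TF.
  TTTTF
  TTTTT
  TTTTT
  TTTTT
Step 3: 3 trees catch fire, 2 burn out
  TTT..
  ..F..
  TTTF.
  TTTTF
  TTTTT
  TTTTT
Step 4: 4 trees catch fire, 3 burn out
  TTF..
  .....
  TTF..
  TTTF.
  TTTTF
  TTTTT
Step 5: 5 trees catch fire, 4 burn out
  TF...
  .....
  TF...
  TTF..
  TTTF.
  TTTTF
Step 6: 5 trees catch fire, 5 burn out
  F....
  .....
  F....
  TF...
  TTF..
  TTTF.

F....
.....
F....
TF...
TTF..
TTTF.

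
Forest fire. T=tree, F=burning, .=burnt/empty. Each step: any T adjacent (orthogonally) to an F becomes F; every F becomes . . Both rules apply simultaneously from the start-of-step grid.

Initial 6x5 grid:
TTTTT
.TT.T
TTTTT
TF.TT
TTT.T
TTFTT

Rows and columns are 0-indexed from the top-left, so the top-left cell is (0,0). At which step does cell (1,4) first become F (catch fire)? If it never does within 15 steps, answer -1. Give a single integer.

Step 1: cell (1,4)='T' (+6 fires, +2 burnt)
Step 2: cell (1,4)='T' (+6 fires, +6 burnt)
Step 3: cell (1,4)='T' (+4 fires, +6 burnt)
Step 4: cell (1,4)='T' (+5 fires, +4 burnt)
Step 5: cell (1,4)='F' (+2 fires, +5 burnt)
  -> target ignites at step 5
Step 6: cell (1,4)='.' (+1 fires, +2 burnt)
Step 7: cell (1,4)='.' (+0 fires, +1 burnt)
  fire out at step 7

5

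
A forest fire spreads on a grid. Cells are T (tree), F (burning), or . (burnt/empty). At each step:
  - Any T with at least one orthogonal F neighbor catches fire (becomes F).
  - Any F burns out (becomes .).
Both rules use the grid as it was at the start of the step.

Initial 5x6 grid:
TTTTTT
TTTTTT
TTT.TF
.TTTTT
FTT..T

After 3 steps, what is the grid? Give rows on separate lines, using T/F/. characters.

Step 1: 4 trees catch fire, 2 burn out
  TTTTTT
  TTTTTF
  TTT.F.
  .TTTTF
  .FT..T
Step 2: 6 trees catch fire, 4 burn out
  TTTTTF
  TTTTF.
  TTT...
  .FTTF.
  ..F..F
Step 3: 5 trees catch fire, 6 burn out
  TTTTF.
  TTTF..
  TFT...
  ..FF..
  ......

TTTTF.
TTTF..
TFT...
..FF..
......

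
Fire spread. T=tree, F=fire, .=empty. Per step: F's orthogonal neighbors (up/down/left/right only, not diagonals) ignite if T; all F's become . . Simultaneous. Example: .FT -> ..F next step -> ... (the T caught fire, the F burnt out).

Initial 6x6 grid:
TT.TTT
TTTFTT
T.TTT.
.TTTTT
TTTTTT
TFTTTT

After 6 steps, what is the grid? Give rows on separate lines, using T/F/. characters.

Step 1: 7 trees catch fire, 2 burn out
  TT.FTT
  TTF.FT
  T.TFT.
  .TTTTT
  TFTTTT
  F.FTTT
Step 2: 10 trees catch fire, 7 burn out
  TT..FT
  TF...F
  T.F.F.
  .FTFTT
  F.FTTT
  ...FTT
Step 3: 7 trees catch fire, 10 burn out
  TF...F
  F.....
  T.....
  ..F.FT
  ...FTT
  ....FT
Step 4: 5 trees catch fire, 7 burn out
  F.....
  ......
  F.....
  .....F
  ....FT
  .....F
Step 5: 1 trees catch fire, 5 burn out
  ......
  ......
  ......
  ......
  .....F
  ......
Step 6: 0 trees catch fire, 1 burn out
  ......
  ......
  ......
  ......
  ......
  ......

......
......
......
......
......
......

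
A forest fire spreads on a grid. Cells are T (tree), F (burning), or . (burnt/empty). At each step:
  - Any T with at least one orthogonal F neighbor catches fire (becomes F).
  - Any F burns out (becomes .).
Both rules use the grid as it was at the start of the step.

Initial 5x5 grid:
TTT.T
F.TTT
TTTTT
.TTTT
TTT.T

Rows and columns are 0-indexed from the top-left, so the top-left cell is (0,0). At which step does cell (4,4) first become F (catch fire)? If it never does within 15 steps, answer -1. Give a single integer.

Step 1: cell (4,4)='T' (+2 fires, +1 burnt)
Step 2: cell (4,4)='T' (+2 fires, +2 burnt)
Step 3: cell (4,4)='T' (+3 fires, +2 burnt)
Step 4: cell (4,4)='T' (+4 fires, +3 burnt)
Step 5: cell (4,4)='T' (+5 fires, +4 burnt)
Step 6: cell (4,4)='T' (+2 fires, +5 burnt)
Step 7: cell (4,4)='F' (+2 fires, +2 burnt)
  -> target ignites at step 7
Step 8: cell (4,4)='.' (+0 fires, +2 burnt)
  fire out at step 8

7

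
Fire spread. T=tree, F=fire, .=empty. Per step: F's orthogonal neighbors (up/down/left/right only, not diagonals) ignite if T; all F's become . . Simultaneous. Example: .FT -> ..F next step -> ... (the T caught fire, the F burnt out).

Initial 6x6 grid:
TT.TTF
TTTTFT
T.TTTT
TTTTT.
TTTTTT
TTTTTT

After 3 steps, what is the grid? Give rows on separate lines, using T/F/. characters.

Step 1: 4 trees catch fire, 2 burn out
  TT.TF.
  TTTF.F
  T.TTFT
  TTTTT.
  TTTTTT
  TTTTTT
Step 2: 5 trees catch fire, 4 burn out
  TT.F..
  TTF...
  T.TF.F
  TTTTF.
  TTTTTT
  TTTTTT
Step 3: 4 trees catch fire, 5 burn out
  TT....
  TF....
  T.F...
  TTTF..
  TTTTFT
  TTTTTT

TT....
TF....
T.F...
TTTF..
TTTTFT
TTTTTT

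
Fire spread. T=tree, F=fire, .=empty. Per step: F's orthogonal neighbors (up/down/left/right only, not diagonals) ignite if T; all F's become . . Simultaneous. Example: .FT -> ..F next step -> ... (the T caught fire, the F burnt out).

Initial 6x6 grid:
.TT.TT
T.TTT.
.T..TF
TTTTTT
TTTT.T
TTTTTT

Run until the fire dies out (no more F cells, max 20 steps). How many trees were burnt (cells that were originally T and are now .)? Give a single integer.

Step 1: +2 fires, +1 burnt (F count now 2)
Step 2: +3 fires, +2 burnt (F count now 3)
Step 3: +4 fires, +3 burnt (F count now 4)
Step 4: +5 fires, +4 burnt (F count now 5)
Step 5: +4 fires, +5 burnt (F count now 4)
Step 6: +5 fires, +4 burnt (F count now 5)
Step 7: +2 fires, +5 burnt (F count now 2)
Step 8: +1 fires, +2 burnt (F count now 1)
Step 9: +0 fires, +1 burnt (F count now 0)
Fire out after step 9
Initially T: 27, now '.': 35
Total burnt (originally-T cells now '.'): 26

Answer: 26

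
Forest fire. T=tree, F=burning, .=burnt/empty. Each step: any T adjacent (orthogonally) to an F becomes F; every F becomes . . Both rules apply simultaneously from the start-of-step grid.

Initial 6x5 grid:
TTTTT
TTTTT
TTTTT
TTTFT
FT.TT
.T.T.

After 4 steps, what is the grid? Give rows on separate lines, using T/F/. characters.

Step 1: 6 trees catch fire, 2 burn out
  TTTTT
  TTTTT
  TTTFT
  FTF.F
  .F.FT
  .T.T.
Step 2: 8 trees catch fire, 6 burn out
  TTTTT
  TTTFT
  FTF.F
  .F...
  ....F
  .F.F.
Step 3: 5 trees catch fire, 8 burn out
  TTTFT
  FTF.F
  .F...
  .....
  .....
  .....
Step 4: 4 trees catch fire, 5 burn out
  FTF.F
  .F...
  .....
  .....
  .....
  .....

FTF.F
.F...
.....
.....
.....
.....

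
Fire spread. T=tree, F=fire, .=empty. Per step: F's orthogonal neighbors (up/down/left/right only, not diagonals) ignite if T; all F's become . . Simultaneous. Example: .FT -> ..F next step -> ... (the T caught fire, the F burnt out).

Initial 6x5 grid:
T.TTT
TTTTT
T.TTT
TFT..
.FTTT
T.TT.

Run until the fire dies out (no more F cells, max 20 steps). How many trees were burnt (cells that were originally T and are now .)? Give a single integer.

Answer: 20

Derivation:
Step 1: +3 fires, +2 burnt (F count now 3)
Step 2: +4 fires, +3 burnt (F count now 4)
Step 3: +5 fires, +4 burnt (F count now 5)
Step 4: +5 fires, +5 burnt (F count now 5)
Step 5: +2 fires, +5 burnt (F count now 2)
Step 6: +1 fires, +2 burnt (F count now 1)
Step 7: +0 fires, +1 burnt (F count now 0)
Fire out after step 7
Initially T: 21, now '.': 29
Total burnt (originally-T cells now '.'): 20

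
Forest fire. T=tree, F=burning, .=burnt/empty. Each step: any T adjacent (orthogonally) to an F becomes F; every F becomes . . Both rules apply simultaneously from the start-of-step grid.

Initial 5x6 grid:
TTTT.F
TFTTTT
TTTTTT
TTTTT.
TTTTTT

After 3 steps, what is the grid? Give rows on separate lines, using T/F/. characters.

Step 1: 5 trees catch fire, 2 burn out
  TFTT..
  F.FTTF
  TFTTTT
  TTTTT.
  TTTTTT
Step 2: 8 trees catch fire, 5 burn out
  F.FT..
  ...FF.
  F.FTTF
  TFTTT.
  TTTTTT
Step 3: 6 trees catch fire, 8 burn out
  ...F..
  ......
  ...FF.
  F.FTT.
  TFTTTT

...F..
......
...FF.
F.FTT.
TFTTTT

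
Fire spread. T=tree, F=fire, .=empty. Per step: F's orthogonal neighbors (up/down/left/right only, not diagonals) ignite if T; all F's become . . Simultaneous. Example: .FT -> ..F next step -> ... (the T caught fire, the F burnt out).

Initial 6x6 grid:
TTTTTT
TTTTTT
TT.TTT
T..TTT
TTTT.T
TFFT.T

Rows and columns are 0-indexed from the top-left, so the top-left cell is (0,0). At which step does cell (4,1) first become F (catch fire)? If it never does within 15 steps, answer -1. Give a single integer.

Step 1: cell (4,1)='F' (+4 fires, +2 burnt)
  -> target ignites at step 1
Step 2: cell (4,1)='.' (+2 fires, +4 burnt)
Step 3: cell (4,1)='.' (+2 fires, +2 burnt)
Step 4: cell (4,1)='.' (+3 fires, +2 burnt)
Step 5: cell (4,1)='.' (+5 fires, +3 burnt)
Step 6: cell (4,1)='.' (+7 fires, +5 burnt)
Step 7: cell (4,1)='.' (+5 fires, +7 burnt)
Step 8: cell (4,1)='.' (+1 fires, +5 burnt)
Step 9: cell (4,1)='.' (+0 fires, +1 burnt)
  fire out at step 9

1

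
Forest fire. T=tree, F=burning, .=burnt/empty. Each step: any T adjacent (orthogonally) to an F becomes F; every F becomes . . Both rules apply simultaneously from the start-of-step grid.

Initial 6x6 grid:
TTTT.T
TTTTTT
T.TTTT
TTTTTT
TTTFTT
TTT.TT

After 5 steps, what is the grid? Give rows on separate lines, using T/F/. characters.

Step 1: 3 trees catch fire, 1 burn out
  TTTT.T
  TTTTTT
  T.TTTT
  TTTFTT
  TTF.FT
  TTT.TT
Step 2: 7 trees catch fire, 3 burn out
  TTTT.T
  TTTTTT
  T.TFTT
  TTF.FT
  TF...F
  TTF.FT
Step 3: 8 trees catch fire, 7 burn out
  TTTT.T
  TTTFTT
  T.F.FT
  TF...F
  F.....
  TF...F
Step 4: 6 trees catch fire, 8 burn out
  TTTF.T
  TTF.FT
  T....F
  F.....
  ......
  F.....
Step 5: 4 trees catch fire, 6 burn out
  TTF..T
  TF...F
  F.....
  ......
  ......
  ......

TTF..T
TF...F
F.....
......
......
......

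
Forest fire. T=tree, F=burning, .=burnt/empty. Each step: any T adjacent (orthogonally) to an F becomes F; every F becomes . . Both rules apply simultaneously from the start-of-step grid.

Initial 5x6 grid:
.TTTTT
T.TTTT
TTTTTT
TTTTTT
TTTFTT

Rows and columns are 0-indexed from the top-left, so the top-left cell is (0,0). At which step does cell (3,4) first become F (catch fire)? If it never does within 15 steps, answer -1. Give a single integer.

Step 1: cell (3,4)='T' (+3 fires, +1 burnt)
Step 2: cell (3,4)='F' (+5 fires, +3 burnt)
  -> target ignites at step 2
Step 3: cell (3,4)='.' (+6 fires, +5 burnt)
Step 4: cell (3,4)='.' (+6 fires, +6 burnt)
Step 5: cell (3,4)='.' (+4 fires, +6 burnt)
Step 6: cell (3,4)='.' (+3 fires, +4 burnt)
Step 7: cell (3,4)='.' (+0 fires, +3 burnt)
  fire out at step 7

2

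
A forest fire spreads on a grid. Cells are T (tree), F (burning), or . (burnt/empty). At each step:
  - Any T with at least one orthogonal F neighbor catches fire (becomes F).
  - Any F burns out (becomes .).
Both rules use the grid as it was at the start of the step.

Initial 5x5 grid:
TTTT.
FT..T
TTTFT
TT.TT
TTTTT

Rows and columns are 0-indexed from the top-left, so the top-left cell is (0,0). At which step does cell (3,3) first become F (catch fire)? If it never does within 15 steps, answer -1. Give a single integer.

Step 1: cell (3,3)='F' (+6 fires, +2 burnt)
  -> target ignites at step 1
Step 2: cell (3,3)='.' (+6 fires, +6 burnt)
Step 3: cell (3,3)='.' (+5 fires, +6 burnt)
Step 4: cell (3,3)='.' (+2 fires, +5 burnt)
Step 5: cell (3,3)='.' (+0 fires, +2 burnt)
  fire out at step 5

1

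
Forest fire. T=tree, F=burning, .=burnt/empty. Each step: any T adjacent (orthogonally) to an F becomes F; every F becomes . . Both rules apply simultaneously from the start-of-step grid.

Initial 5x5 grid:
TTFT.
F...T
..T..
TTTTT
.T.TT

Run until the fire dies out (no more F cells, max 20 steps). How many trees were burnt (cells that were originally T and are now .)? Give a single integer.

Step 1: +3 fires, +2 burnt (F count now 3)
Step 2: +0 fires, +3 burnt (F count now 0)
Fire out after step 2
Initially T: 13, now '.': 15
Total burnt (originally-T cells now '.'): 3

Answer: 3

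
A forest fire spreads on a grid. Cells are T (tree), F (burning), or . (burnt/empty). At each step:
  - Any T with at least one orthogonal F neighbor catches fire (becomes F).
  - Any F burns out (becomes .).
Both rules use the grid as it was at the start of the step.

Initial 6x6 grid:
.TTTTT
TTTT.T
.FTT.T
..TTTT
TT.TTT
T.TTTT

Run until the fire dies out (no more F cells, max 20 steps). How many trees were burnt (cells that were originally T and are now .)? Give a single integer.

Answer: 24

Derivation:
Step 1: +2 fires, +1 burnt (F count now 2)
Step 2: +5 fires, +2 burnt (F count now 5)
Step 3: +3 fires, +5 burnt (F count now 3)
Step 4: +3 fires, +3 burnt (F count now 3)
Step 5: +4 fires, +3 burnt (F count now 4)
Step 6: +5 fires, +4 burnt (F count now 5)
Step 7: +2 fires, +5 burnt (F count now 2)
Step 8: +0 fires, +2 burnt (F count now 0)
Fire out after step 8
Initially T: 27, now '.': 33
Total burnt (originally-T cells now '.'): 24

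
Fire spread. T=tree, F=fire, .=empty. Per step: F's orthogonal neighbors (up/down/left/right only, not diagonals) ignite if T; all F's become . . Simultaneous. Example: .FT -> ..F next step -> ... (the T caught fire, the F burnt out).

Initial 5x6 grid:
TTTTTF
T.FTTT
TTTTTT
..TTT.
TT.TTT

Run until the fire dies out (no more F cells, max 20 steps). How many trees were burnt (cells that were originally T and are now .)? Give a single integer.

Step 1: +5 fires, +2 burnt (F count now 5)
Step 2: +7 fires, +5 burnt (F count now 7)
Step 3: +4 fires, +7 burnt (F count now 4)
Step 4: +3 fires, +4 burnt (F count now 3)
Step 5: +1 fires, +3 burnt (F count now 1)
Step 6: +1 fires, +1 burnt (F count now 1)
Step 7: +0 fires, +1 burnt (F count now 0)
Fire out after step 7
Initially T: 23, now '.': 28
Total burnt (originally-T cells now '.'): 21

Answer: 21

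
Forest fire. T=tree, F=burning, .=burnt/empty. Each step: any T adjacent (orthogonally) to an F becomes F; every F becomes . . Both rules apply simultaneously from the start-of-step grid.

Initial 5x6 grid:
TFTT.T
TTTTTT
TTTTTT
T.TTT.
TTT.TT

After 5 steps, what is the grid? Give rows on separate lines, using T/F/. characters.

Step 1: 3 trees catch fire, 1 burn out
  F.FT.T
  TFTTTT
  TTTTTT
  T.TTT.
  TTT.TT
Step 2: 4 trees catch fire, 3 burn out
  ...F.T
  F.FTTT
  TFTTTT
  T.TTT.
  TTT.TT
Step 3: 3 trees catch fire, 4 burn out
  .....T
  ...FTT
  F.FTTT
  T.TTT.
  TTT.TT
Step 4: 4 trees catch fire, 3 burn out
  .....T
  ....FT
  ...FTT
  F.FTT.
  TTT.TT
Step 5: 5 trees catch fire, 4 burn out
  .....T
  .....F
  ....FT
  ...FT.
  FTF.TT

.....T
.....F
....FT
...FT.
FTF.TT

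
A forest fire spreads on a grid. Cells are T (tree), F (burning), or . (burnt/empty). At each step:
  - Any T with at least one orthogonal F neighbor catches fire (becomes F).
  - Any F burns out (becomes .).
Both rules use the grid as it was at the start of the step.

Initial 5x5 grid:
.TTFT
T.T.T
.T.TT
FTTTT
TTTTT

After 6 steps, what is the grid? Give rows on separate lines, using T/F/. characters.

Step 1: 4 trees catch fire, 2 burn out
  .TF.F
  T.T.T
  .T.TT
  .FTTT
  FTTTT
Step 2: 6 trees catch fire, 4 burn out
  .F...
  T.F.F
  .F.TT
  ..FTT
  .FTTT
Step 3: 3 trees catch fire, 6 burn out
  .....
  T....
  ...TF
  ...FT
  ..FTT
Step 4: 3 trees catch fire, 3 burn out
  .....
  T....
  ...F.
  ....F
  ...FT
Step 5: 1 trees catch fire, 3 burn out
  .....
  T....
  .....
  .....
  ....F
Step 6: 0 trees catch fire, 1 burn out
  .....
  T....
  .....
  .....
  .....

.....
T....
.....
.....
.....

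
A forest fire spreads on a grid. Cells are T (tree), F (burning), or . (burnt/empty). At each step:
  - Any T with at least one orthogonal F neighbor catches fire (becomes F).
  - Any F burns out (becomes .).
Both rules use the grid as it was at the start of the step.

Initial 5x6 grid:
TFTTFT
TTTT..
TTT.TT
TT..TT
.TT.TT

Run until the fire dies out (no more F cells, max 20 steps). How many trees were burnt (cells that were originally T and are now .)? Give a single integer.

Answer: 15

Derivation:
Step 1: +5 fires, +2 burnt (F count now 5)
Step 2: +4 fires, +5 burnt (F count now 4)
Step 3: +3 fires, +4 burnt (F count now 3)
Step 4: +2 fires, +3 burnt (F count now 2)
Step 5: +1 fires, +2 burnt (F count now 1)
Step 6: +0 fires, +1 burnt (F count now 0)
Fire out after step 6
Initially T: 21, now '.': 24
Total burnt (originally-T cells now '.'): 15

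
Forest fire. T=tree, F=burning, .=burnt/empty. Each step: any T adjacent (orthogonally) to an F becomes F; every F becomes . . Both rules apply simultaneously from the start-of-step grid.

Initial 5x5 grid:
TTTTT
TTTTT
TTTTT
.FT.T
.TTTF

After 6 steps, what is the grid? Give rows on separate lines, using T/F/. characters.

Step 1: 5 trees catch fire, 2 burn out
  TTTTT
  TTTTT
  TFTTT
  ..F.F
  .FTF.
Step 2: 5 trees catch fire, 5 burn out
  TTTTT
  TFTTT
  F.FTF
  .....
  ..F..
Step 3: 5 trees catch fire, 5 burn out
  TFTTT
  F.FTF
  ...F.
  .....
  .....
Step 4: 4 trees catch fire, 5 burn out
  F.FTF
  ...F.
  .....
  .....
  .....
Step 5: 1 trees catch fire, 4 burn out
  ...F.
  .....
  .....
  .....
  .....
Step 6: 0 trees catch fire, 1 burn out
  .....
  .....
  .....
  .....
  .....

.....
.....
.....
.....
.....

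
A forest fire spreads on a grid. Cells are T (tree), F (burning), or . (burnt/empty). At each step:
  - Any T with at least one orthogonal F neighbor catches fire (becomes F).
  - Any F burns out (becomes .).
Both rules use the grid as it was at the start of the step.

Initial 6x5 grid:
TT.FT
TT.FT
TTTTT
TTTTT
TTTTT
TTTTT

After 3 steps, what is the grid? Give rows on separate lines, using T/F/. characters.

Step 1: 3 trees catch fire, 2 burn out
  TT..F
  TT..F
  TTTFT
  TTTTT
  TTTTT
  TTTTT
Step 2: 3 trees catch fire, 3 burn out
  TT...
  TT...
  TTF.F
  TTTFT
  TTTTT
  TTTTT
Step 3: 4 trees catch fire, 3 burn out
  TT...
  TT...
  TF...
  TTF.F
  TTTFT
  TTTTT

TT...
TT...
TF...
TTF.F
TTTFT
TTTTT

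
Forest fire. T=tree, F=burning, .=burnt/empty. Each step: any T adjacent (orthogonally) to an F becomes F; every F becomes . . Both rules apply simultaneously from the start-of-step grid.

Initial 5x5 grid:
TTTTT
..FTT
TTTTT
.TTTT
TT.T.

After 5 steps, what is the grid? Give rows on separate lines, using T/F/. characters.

Step 1: 3 trees catch fire, 1 burn out
  TTFTT
  ...FT
  TTFTT
  .TTTT
  TT.T.
Step 2: 6 trees catch fire, 3 burn out
  TF.FT
  ....F
  TF.FT
  .TFTT
  TT.T.
Step 3: 6 trees catch fire, 6 burn out
  F...F
  .....
  F...F
  .F.FT
  TT.T.
Step 4: 3 trees catch fire, 6 burn out
  .....
  .....
  .....
  ....F
  TF.F.
Step 5: 1 trees catch fire, 3 burn out
  .....
  .....
  .....
  .....
  F....

.....
.....
.....
.....
F....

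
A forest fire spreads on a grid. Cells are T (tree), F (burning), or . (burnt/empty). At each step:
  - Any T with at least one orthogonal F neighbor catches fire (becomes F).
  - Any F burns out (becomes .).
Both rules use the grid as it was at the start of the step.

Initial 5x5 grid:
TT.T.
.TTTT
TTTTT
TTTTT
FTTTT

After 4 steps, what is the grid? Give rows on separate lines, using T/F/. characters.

Step 1: 2 trees catch fire, 1 burn out
  TT.T.
  .TTTT
  TTTTT
  FTTTT
  .FTTT
Step 2: 3 trees catch fire, 2 burn out
  TT.T.
  .TTTT
  FTTTT
  .FTTT
  ..FTT
Step 3: 3 trees catch fire, 3 burn out
  TT.T.
  .TTTT
  .FTTT
  ..FTT
  ...FT
Step 4: 4 trees catch fire, 3 burn out
  TT.T.
  .FTTT
  ..FTT
  ...FT
  ....F

TT.T.
.FTTT
..FTT
...FT
....F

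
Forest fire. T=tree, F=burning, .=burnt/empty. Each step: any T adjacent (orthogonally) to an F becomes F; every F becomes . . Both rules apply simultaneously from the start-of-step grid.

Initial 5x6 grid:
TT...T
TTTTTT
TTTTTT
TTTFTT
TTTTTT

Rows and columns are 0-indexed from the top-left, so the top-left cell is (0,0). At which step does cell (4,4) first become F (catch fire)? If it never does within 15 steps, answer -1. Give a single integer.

Step 1: cell (4,4)='T' (+4 fires, +1 burnt)
Step 2: cell (4,4)='F' (+7 fires, +4 burnt)
  -> target ignites at step 2
Step 3: cell (4,4)='.' (+7 fires, +7 burnt)
Step 4: cell (4,4)='.' (+4 fires, +7 burnt)
Step 5: cell (4,4)='.' (+3 fires, +4 burnt)
Step 6: cell (4,4)='.' (+1 fires, +3 burnt)
Step 7: cell (4,4)='.' (+0 fires, +1 burnt)
  fire out at step 7

2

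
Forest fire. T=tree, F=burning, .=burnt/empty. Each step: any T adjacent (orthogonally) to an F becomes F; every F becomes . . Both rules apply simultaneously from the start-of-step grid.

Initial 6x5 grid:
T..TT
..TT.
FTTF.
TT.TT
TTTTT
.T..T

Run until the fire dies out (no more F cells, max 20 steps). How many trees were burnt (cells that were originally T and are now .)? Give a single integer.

Step 1: +5 fires, +2 burnt (F count now 5)
Step 2: +6 fires, +5 burnt (F count now 6)
Step 3: +4 fires, +6 burnt (F count now 4)
Step 4: +2 fires, +4 burnt (F count now 2)
Step 5: +0 fires, +2 burnt (F count now 0)
Fire out after step 5
Initially T: 18, now '.': 29
Total burnt (originally-T cells now '.'): 17

Answer: 17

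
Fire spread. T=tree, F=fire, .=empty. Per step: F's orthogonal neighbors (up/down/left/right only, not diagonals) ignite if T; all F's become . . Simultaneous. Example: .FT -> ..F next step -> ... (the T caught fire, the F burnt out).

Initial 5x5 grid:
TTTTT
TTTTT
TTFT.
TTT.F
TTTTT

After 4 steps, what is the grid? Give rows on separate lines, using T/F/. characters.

Step 1: 5 trees catch fire, 2 burn out
  TTTTT
  TTFTT
  TF.F.
  TTF..
  TTTTF
Step 2: 7 trees catch fire, 5 burn out
  TTFTT
  TF.FT
  F....
  TF...
  TTFF.
Step 3: 6 trees catch fire, 7 burn out
  TF.FT
  F...F
  .....
  F....
  TF...
Step 4: 3 trees catch fire, 6 burn out
  F...F
  .....
  .....
  .....
  F....

F...F
.....
.....
.....
F....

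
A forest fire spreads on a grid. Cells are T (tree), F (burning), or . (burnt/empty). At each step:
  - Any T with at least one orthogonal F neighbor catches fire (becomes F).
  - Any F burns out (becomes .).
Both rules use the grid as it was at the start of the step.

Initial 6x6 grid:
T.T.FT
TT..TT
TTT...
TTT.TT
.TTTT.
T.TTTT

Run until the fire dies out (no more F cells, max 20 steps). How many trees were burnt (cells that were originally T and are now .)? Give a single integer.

Step 1: +2 fires, +1 burnt (F count now 2)
Step 2: +1 fires, +2 burnt (F count now 1)
Step 3: +0 fires, +1 burnt (F count now 0)
Fire out after step 3
Initially T: 24, now '.': 15
Total burnt (originally-T cells now '.'): 3

Answer: 3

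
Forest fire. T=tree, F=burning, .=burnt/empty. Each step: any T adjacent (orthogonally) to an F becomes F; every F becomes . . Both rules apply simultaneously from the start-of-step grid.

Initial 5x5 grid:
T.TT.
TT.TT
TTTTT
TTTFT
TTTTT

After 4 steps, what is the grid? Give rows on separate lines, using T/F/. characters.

Step 1: 4 trees catch fire, 1 burn out
  T.TT.
  TT.TT
  TTTFT
  TTF.F
  TTTFT
Step 2: 6 trees catch fire, 4 burn out
  T.TT.
  TT.FT
  TTF.F
  TF...
  TTF.F
Step 3: 5 trees catch fire, 6 burn out
  T.TF.
  TT..F
  TF...
  F....
  TF...
Step 4: 4 trees catch fire, 5 burn out
  T.F..
  TF...
  F....
  .....
  F....

T.F..
TF...
F....
.....
F....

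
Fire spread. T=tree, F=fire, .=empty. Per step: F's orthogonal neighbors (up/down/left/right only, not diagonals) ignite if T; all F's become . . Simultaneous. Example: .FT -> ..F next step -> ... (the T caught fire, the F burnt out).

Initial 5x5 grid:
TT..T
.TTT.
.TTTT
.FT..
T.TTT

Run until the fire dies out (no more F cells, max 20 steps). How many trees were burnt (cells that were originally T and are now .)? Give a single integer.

Step 1: +2 fires, +1 burnt (F count now 2)
Step 2: +3 fires, +2 burnt (F count now 3)
Step 3: +4 fires, +3 burnt (F count now 4)
Step 4: +4 fires, +4 burnt (F count now 4)
Step 5: +0 fires, +4 burnt (F count now 0)
Fire out after step 5
Initially T: 15, now '.': 23
Total burnt (originally-T cells now '.'): 13

Answer: 13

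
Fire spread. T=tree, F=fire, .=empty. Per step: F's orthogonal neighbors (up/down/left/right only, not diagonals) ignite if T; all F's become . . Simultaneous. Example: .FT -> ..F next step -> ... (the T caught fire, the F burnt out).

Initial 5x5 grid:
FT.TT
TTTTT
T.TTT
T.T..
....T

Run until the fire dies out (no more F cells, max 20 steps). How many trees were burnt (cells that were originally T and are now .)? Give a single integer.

Answer: 14

Derivation:
Step 1: +2 fires, +1 burnt (F count now 2)
Step 2: +2 fires, +2 burnt (F count now 2)
Step 3: +2 fires, +2 burnt (F count now 2)
Step 4: +2 fires, +2 burnt (F count now 2)
Step 5: +4 fires, +2 burnt (F count now 4)
Step 6: +2 fires, +4 burnt (F count now 2)
Step 7: +0 fires, +2 burnt (F count now 0)
Fire out after step 7
Initially T: 15, now '.': 24
Total burnt (originally-T cells now '.'): 14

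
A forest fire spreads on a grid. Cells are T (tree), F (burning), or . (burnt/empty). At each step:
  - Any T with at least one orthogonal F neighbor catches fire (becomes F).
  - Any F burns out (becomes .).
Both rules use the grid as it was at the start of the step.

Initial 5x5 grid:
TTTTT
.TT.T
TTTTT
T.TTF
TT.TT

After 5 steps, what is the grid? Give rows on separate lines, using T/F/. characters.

Step 1: 3 trees catch fire, 1 burn out
  TTTTT
  .TT.T
  TTTTF
  T.TF.
  TT.TF
Step 2: 4 trees catch fire, 3 burn out
  TTTTT
  .TT.F
  TTTF.
  T.F..
  TT.F.
Step 3: 2 trees catch fire, 4 burn out
  TTTTF
  .TT..
  TTF..
  T....
  TT...
Step 4: 3 trees catch fire, 2 burn out
  TTTF.
  .TF..
  TF...
  T....
  TT...
Step 5: 3 trees catch fire, 3 burn out
  TTF..
  .F...
  F....
  T....
  TT...

TTF..
.F...
F....
T....
TT...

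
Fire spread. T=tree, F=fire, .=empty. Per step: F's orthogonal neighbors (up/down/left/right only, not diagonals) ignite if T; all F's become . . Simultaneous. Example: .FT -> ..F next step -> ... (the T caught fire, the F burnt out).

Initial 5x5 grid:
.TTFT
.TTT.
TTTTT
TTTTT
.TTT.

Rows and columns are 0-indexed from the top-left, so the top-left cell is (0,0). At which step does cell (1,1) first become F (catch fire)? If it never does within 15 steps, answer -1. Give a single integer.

Step 1: cell (1,1)='T' (+3 fires, +1 burnt)
Step 2: cell (1,1)='T' (+3 fires, +3 burnt)
Step 3: cell (1,1)='F' (+4 fires, +3 burnt)
  -> target ignites at step 3
Step 4: cell (1,1)='.' (+4 fires, +4 burnt)
Step 5: cell (1,1)='.' (+3 fires, +4 burnt)
Step 6: cell (1,1)='.' (+2 fires, +3 burnt)
Step 7: cell (1,1)='.' (+0 fires, +2 burnt)
  fire out at step 7

3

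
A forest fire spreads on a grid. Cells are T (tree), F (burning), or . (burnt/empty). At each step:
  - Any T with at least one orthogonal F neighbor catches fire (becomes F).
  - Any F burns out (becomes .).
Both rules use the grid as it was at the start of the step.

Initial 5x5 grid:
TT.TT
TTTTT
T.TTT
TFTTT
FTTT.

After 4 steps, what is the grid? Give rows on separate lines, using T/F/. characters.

Step 1: 3 trees catch fire, 2 burn out
  TT.TT
  TTTTT
  T.TTT
  F.FTT
  .FTT.
Step 2: 4 trees catch fire, 3 burn out
  TT.TT
  TTTTT
  F.FTT
  ...FT
  ..FT.
Step 3: 5 trees catch fire, 4 burn out
  TT.TT
  FTFTT
  ...FT
  ....F
  ...F.
Step 4: 4 trees catch fire, 5 burn out
  FT.TT
  .F.FT
  ....F
  .....
  .....

FT.TT
.F.FT
....F
.....
.....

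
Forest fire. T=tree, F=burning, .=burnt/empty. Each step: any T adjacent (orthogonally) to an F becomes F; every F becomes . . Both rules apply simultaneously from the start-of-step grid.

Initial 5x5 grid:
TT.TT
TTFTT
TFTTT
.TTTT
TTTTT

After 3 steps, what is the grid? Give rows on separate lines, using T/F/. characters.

Step 1: 5 trees catch fire, 2 burn out
  TT.TT
  TF.FT
  F.FTT
  .FTTT
  TTTTT
Step 2: 7 trees catch fire, 5 burn out
  TF.FT
  F...F
  ...FT
  ..FTT
  TFTTT
Step 3: 6 trees catch fire, 7 burn out
  F...F
  .....
  ....F
  ...FT
  F.FTT

F...F
.....
....F
...FT
F.FTT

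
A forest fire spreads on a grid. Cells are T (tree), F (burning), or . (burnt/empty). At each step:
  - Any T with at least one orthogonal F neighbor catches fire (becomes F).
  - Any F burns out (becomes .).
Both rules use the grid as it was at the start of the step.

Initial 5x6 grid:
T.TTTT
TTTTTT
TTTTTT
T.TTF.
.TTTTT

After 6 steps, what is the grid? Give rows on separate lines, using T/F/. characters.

Step 1: 3 trees catch fire, 1 burn out
  T.TTTT
  TTTTTT
  TTTTFT
  T.TF..
  .TTTFT
Step 2: 6 trees catch fire, 3 burn out
  T.TTTT
  TTTTFT
  TTTF.F
  T.F...
  .TTF.F
Step 3: 5 trees catch fire, 6 burn out
  T.TTFT
  TTTF.F
  TTF...
  T.....
  .TF...
Step 4: 5 trees catch fire, 5 burn out
  T.TF.F
  TTF...
  TF....
  T.....
  .F....
Step 5: 3 trees catch fire, 5 burn out
  T.F...
  TF....
  F.....
  T.....
  ......
Step 6: 2 trees catch fire, 3 burn out
  T.....
  F.....
  ......
  F.....
  ......

T.....
F.....
......
F.....
......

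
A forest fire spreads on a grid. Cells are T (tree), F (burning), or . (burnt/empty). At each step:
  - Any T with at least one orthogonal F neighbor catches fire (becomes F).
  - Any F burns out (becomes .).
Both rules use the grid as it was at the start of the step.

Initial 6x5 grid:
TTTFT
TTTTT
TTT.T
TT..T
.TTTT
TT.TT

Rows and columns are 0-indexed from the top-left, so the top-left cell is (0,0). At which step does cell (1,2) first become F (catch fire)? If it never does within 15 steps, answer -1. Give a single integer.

Step 1: cell (1,2)='T' (+3 fires, +1 burnt)
Step 2: cell (1,2)='F' (+3 fires, +3 burnt)
  -> target ignites at step 2
Step 3: cell (1,2)='.' (+4 fires, +3 burnt)
Step 4: cell (1,2)='.' (+3 fires, +4 burnt)
Step 5: cell (1,2)='.' (+3 fires, +3 burnt)
Step 6: cell (1,2)='.' (+4 fires, +3 burnt)
Step 7: cell (1,2)='.' (+3 fires, +4 burnt)
Step 8: cell (1,2)='.' (+1 fires, +3 burnt)
Step 9: cell (1,2)='.' (+0 fires, +1 burnt)
  fire out at step 9

2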